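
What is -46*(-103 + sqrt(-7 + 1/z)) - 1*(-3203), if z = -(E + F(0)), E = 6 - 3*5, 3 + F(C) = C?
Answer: 7941 - 23*I*sqrt(249)/3 ≈ 7941.0 - 120.98*I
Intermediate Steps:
F(C) = -3 + C
E = -9 (E = 6 - 15 = -9)
z = 12 (z = -(-9 + (-3 + 0)) = -(-9 - 3) = -1*(-12) = 12)
-46*(-103 + sqrt(-7 + 1/z)) - 1*(-3203) = -46*(-103 + sqrt(-7 + 1/12)) - 1*(-3203) = -46*(-103 + sqrt(-7 + 1/12)) + 3203 = -46*(-103 + sqrt(-83/12)) + 3203 = -46*(-103 + I*sqrt(249)/6) + 3203 = (4738 - 23*I*sqrt(249)/3) + 3203 = 7941 - 23*I*sqrt(249)/3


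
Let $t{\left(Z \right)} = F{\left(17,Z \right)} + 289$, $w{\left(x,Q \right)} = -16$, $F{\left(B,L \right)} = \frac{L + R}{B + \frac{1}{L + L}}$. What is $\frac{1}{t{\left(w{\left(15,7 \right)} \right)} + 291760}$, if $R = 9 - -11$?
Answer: $\frac{543}{158582735} \approx 3.4241 \cdot 10^{-6}$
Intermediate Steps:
$R = 20$ ($R = 9 + 11 = 20$)
$F{\left(B,L \right)} = \frac{20 + L}{B + \frac{1}{2 L}}$ ($F{\left(B,L \right)} = \frac{L + 20}{B + \frac{1}{L + L}} = \frac{20 + L}{B + \frac{1}{2 L}}$)
$t{\left(Z \right)} = 289 + \frac{2 Z \left(20 + Z\right)}{1 + 34 Z}$ ($t{\left(Z \right)} = \frac{2 Z \left(20 + Z\right)}{1 + 2 \cdot 17 Z} + 289 = \frac{2 Z \left(20 + Z\right)}{1 + 34 Z} + 289 = 289 + \frac{2 Z \left(20 + Z\right)}{1 + 34 Z}$)
$\frac{1}{t{\left(w{\left(15,7 \right)} \right)} + 291760} = \frac{1}{\frac{289 + 2 \left(-16\right)^{2} + 9866 \left(-16\right)}{1 + 34 \left(-16\right)} + 291760} = \frac{1}{\frac{289 + 2 \cdot 256 - 157856}{1 - 544} + 291760} = \frac{1}{\frac{289 + 512 - 157856}{-543} + 291760} = \frac{1}{\left(- \frac{1}{543}\right) \left(-157055\right) + 291760} = \frac{1}{\frac{157055}{543} + 291760} = \frac{1}{\frac{158582735}{543}} = \frac{543}{158582735}$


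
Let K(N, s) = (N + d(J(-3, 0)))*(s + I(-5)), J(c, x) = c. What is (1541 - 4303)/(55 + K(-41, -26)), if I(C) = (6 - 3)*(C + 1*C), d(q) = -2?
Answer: -2762/2463 ≈ -1.1214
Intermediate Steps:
I(C) = 6*C (I(C) = 3*(C + C) = 3*(2*C) = 6*C)
K(N, s) = (-30 + s)*(-2 + N) (K(N, s) = (N - 2)*(s + 6*(-5)) = (-2 + N)*(s - 30) = (-2 + N)*(-30 + s) = (-30 + s)*(-2 + N))
(1541 - 4303)/(55 + K(-41, -26)) = (1541 - 4303)/(55 + (60 - 30*(-41) - 2*(-26) - 41*(-26))) = -2762/(55 + (60 + 1230 + 52 + 1066)) = -2762/(55 + 2408) = -2762/2463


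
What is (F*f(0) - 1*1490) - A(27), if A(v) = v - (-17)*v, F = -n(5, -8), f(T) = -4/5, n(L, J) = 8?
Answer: -9848/5 ≈ -1969.6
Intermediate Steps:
f(T) = -4/5 (f(T) = -4*1/5 = -4/5)
F = -8 (F = -1*8 = -8)
A(v) = 18*v (A(v) = v + 17*v = 18*v)
(F*f(0) - 1*1490) - A(27) = (-8*(-4/5) - 1*1490) - 18*27 = (32/5 - 1490) - 1*486 = -7418/5 - 486 = -9848/5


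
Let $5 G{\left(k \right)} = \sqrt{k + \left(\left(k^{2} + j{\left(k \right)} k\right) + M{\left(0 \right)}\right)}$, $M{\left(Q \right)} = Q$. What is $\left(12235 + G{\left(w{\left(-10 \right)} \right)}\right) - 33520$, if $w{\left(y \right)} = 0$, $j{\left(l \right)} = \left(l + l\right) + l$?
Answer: $-21285$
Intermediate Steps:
$j{\left(l \right)} = 3 l$ ($j{\left(l \right)} = 2 l + l = 3 l$)
$G{\left(k \right)} = \frac{\sqrt{k + 4 k^{2}}}{5}$ ($G{\left(k \right)} = \frac{\sqrt{k + \left(\left(k^{2} + 3 k k\right) + 0\right)}}{5} = \frac{\sqrt{k + \left(\left(k^{2} + 3 k^{2}\right) + 0\right)}}{5} = \frac{\sqrt{k + \left(4 k^{2} + 0\right)}}{5} = \frac{\sqrt{k + 4 k^{2}}}{5}$)
$\left(12235 + G{\left(w{\left(-10 \right)} \right)}\right) - 33520 = \left(12235 + \frac{\sqrt{0 \left(1 + 4 \cdot 0\right)}}{5}\right) - 33520 = \left(12235 + \frac{\sqrt{0 \left(1 + 0\right)}}{5}\right) - 33520 = \left(12235 + \frac{\sqrt{0 \cdot 1}}{5}\right) - 33520 = \left(12235 + \frac{\sqrt{0}}{5}\right) - 33520 = \left(12235 + \frac{1}{5} \cdot 0\right) - 33520 = \left(12235 + 0\right) - 33520 = 12235 - 33520 = -21285$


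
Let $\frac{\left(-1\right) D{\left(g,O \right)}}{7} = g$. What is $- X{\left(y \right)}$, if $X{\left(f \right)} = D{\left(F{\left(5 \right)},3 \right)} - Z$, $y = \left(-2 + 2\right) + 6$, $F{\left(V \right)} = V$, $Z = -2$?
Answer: $33$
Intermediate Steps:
$D{\left(g,O \right)} = - 7 g$
$y = 6$ ($y = 0 + 6 = 6$)
$X{\left(f \right)} = -33$ ($X{\left(f \right)} = \left(-7\right) 5 - -2 = -35 + 2 = -33$)
$- X{\left(y \right)} = \left(-1\right) \left(-33\right) = 33$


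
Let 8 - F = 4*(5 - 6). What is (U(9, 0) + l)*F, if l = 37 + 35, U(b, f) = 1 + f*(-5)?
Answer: 876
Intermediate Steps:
U(b, f) = 1 - 5*f
l = 72
F = 12 (F = 8 - 4*(5 - 6) = 8 - 4*(-1) = 8 - 1*(-4) = 8 + 4 = 12)
(U(9, 0) + l)*F = ((1 - 5*0) + 72)*12 = ((1 + 0) + 72)*12 = (1 + 72)*12 = 73*12 = 876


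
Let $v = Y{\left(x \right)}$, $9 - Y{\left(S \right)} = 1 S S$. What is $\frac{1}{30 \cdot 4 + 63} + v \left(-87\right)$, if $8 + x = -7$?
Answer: $\frac{3438937}{183} \approx 18792.0$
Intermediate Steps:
$x = -15$ ($x = -8 - 7 = -15$)
$Y{\left(S \right)} = 9 - S^{2}$ ($Y{\left(S \right)} = 9 - 1 S S = 9 - S S = 9 - S^{2}$)
$v = -216$ ($v = 9 - \left(-15\right)^{2} = 9 - 225 = -216$)
$\frac{1}{30 \cdot 4 + 63} + v \left(-87\right) = \frac{1}{30 \cdot 4 + 63} - -18792 = \frac{1}{120 + 63} + 18792 = \frac{1}{183} + 18792 = \frac{3438937}{183}$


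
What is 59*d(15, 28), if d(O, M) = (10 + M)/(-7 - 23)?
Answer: -1121/15 ≈ -74.733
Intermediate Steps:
d(O, M) = -1/3 - M/30 (d(O, M) = (10 + M)/(-30) = (10 + M)*(-1/30) = -1/3 - M/30)
59*d(15, 28) = 59*(-1/3 - 1/30*28) = 59*(-1/3 - 14/15) = 59*(-19/15) = -1121/15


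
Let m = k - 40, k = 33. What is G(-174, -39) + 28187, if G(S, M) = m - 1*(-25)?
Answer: 28205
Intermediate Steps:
m = -7 (m = 33 - 40 = -7)
G(S, M) = 18 (G(S, M) = -7 - 1*(-25) = -7 + 25 = 18)
G(-174, -39) + 28187 = 18 + 28187 = 28205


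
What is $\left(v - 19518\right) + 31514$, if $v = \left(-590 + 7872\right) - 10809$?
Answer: $8469$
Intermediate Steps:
$v = -3527$ ($v = 7282 - 10809 = -3527$)
$\left(v - 19518\right) + 31514 = \left(-3527 - 19518\right) + 31514 = -23045 + 31514 = 8469$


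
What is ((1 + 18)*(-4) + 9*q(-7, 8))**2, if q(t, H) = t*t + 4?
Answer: 160801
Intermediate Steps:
q(t, H) = 4 + t**2 (q(t, H) = t**2 + 4 = 4 + t**2)
((1 + 18)*(-4) + 9*q(-7, 8))**2 = ((1 + 18)*(-4) + 9*(4 + (-7)**2))**2 = (19*(-4) + 9*(4 + 49))**2 = (-76 + 9*53)**2 = (-76 + 477)**2 = 401**2 = 160801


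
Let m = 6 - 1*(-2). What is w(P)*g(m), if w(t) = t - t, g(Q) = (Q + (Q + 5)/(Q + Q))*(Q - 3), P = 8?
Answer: 0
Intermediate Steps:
m = 8 (m = 6 + 2 = 8)
g(Q) = (-3 + Q)*(Q + (5 + Q)/(2*Q)) (g(Q) = (Q + (5 + Q)/((2*Q)))*(-3 + Q) = (Q + (5 + Q)*(1/(2*Q)))*(-3 + Q) = (Q + (5 + Q)/(2*Q))*(-3 + Q) = (-3 + Q)*(Q + (5 + Q)/(2*Q)))
w(t) = 0
w(P)*g(m) = 0*(1 + 8**2 - 15/2/8 - 5/2*8) = 0*(1 + 64 - 15/2*1/8 - 20) = 0*(1 + 64 - 15/16 - 20) = 0*(705/16) = 0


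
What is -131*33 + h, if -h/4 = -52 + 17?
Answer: -4183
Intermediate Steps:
h = 140 (h = -4*(-52 + 17) = -4*(-35) = 140)
-131*33 + h = -131*33 + 140 = -4323 + 140 = -4183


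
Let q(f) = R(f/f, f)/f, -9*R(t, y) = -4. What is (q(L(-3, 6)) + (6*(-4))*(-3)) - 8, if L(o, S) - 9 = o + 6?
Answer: 1729/27 ≈ 64.037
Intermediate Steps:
R(t, y) = 4/9 (R(t, y) = -1/9*(-4) = 4/9)
L(o, S) = 15 + o (L(o, S) = 9 + (o + 6) = 9 + (6 + o) = 15 + o)
q(f) = 4/(9*f)
(q(L(-3, 6)) + (6*(-4))*(-3)) - 8 = (4/(9*(15 - 3)) + (6*(-4))*(-3)) - 8 = ((4/9)/12 - 24*(-3)) - 8 = ((4/9)*(1/12) + 72) - 8 = (1/27 + 72) - 8 = 1945/27 - 8 = 1729/27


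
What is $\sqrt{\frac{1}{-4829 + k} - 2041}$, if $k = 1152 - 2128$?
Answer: $\frac{i \sqrt{7641963870}}{1935} \approx 45.177 i$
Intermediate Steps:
$k = -976$ ($k = 1152 - 2128 = -976$)
$\sqrt{\frac{1}{-4829 + k} - 2041} = \sqrt{\frac{1}{-4829 - 976} - 2041} = \sqrt{\frac{1}{-5805} - 2041} = \sqrt{- \frac{1}{5805} - 2041} = \sqrt{- \frac{11848006}{5805}} = \frac{i \sqrt{7641963870}}{1935}$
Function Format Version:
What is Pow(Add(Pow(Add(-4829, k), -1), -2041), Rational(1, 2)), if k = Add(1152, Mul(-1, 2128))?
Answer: Mul(Rational(1, 1935), I, Pow(7641963870, Rational(1, 2))) ≈ Mul(45.177, I)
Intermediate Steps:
k = -976 (k = Add(1152, -2128) = -976)
Pow(Add(Pow(Add(-4829, k), -1), -2041), Rational(1, 2)) = Pow(Add(Pow(Add(-4829, -976), -1), -2041), Rational(1, 2)) = Pow(Add(Pow(-5805, -1), -2041), Rational(1, 2)) = Pow(Add(Rational(-1, 5805), -2041), Rational(1, 2)) = Pow(Rational(-11848006, 5805), Rational(1, 2)) = Mul(Rational(1, 1935), I, Pow(7641963870, Rational(1, 2)))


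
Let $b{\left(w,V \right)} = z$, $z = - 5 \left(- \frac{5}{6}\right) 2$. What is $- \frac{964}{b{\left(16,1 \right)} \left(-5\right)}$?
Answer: $\frac{2892}{125} \approx 23.136$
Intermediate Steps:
$z = \frac{25}{3}$ ($z = - 5 \left(\left(-5\right) \frac{1}{6}\right) 2 = \left(-5\right) \left(- \frac{5}{6}\right) 2 = \frac{25}{6} \cdot 2 = \frac{25}{3} \approx 8.3333$)
$b{\left(w,V \right)} = \frac{25}{3}$
$- \frac{964}{b{\left(16,1 \right)} \left(-5\right)} = - \frac{964}{\frac{25}{3} \left(-5\right)} = - \frac{964}{- \frac{125}{3}} = \left(-964\right) \left(- \frac{3}{125}\right) = \frac{2892}{125}$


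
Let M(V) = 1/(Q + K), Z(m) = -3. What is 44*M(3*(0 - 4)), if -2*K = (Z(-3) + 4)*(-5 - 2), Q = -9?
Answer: -8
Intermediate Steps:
K = 7/2 (K = -(-3 + 4)*(-5 - 2)/2 = -(-7)/2 = -1/2*(-7) = 7/2 ≈ 3.5000)
M(V) = -2/11 (M(V) = 1/(-9 + 7/2) = 1/(-11/2) = -2/11)
44*M(3*(0 - 4)) = 44*(-2/11) = -8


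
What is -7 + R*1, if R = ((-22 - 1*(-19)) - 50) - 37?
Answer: -97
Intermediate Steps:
R = -90 (R = ((-22 + 19) - 50) - 37 = (-3 - 50) - 37 = -53 - 37 = -90)
-7 + R*1 = -7 - 90*1 = -7 - 90 = -97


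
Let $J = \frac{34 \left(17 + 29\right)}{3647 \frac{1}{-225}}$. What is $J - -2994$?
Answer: $\frac{10567218}{3647} \approx 2897.5$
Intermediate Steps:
$J = - \frac{351900}{3647}$ ($J = \frac{34 \cdot 46}{3647 \left(- \frac{1}{225}\right)} = \frac{1564}{- \frac{3647}{225}} = 1564 \left(- \frac{225}{3647}\right) = - \frac{351900}{3647} \approx -96.49$)
$J - -2994 = - \frac{351900}{3647} - -2994 = - \frac{351900}{3647} + 2994 = \frac{10567218}{3647}$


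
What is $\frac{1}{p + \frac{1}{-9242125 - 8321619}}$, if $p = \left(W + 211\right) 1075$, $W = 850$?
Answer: $\frac{17563744}{20032767312799} \approx 8.7675 \cdot 10^{-7}$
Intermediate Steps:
$p = 1140575$ ($p = \left(850 + 211\right) 1075 = 1061 \cdot 1075 = 1140575$)
$\frac{1}{p + \frac{1}{-9242125 - 8321619}} = \frac{1}{1140575 + \frac{1}{-9242125 - 8321619}} = \frac{1}{1140575 + \frac{1}{-17563744}} = \frac{1}{1140575 - \frac{1}{17563744}} = \frac{1}{\frac{20032767312799}{17563744}} = \frac{17563744}{20032767312799}$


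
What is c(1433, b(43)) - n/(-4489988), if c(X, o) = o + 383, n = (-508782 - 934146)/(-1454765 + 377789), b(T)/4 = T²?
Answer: 783670934850985/100741860756 ≈ 7779.0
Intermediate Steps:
b(T) = 4*T²
n = 30061/22437 (n = -1442928/(-1076976) = -1442928*(-1/1076976) = 30061/22437 ≈ 1.3398)
c(X, o) = 383 + o
c(1433, b(43)) - n/(-4489988) = (383 + 4*43²) - 30061/(22437*(-4489988)) = (383 + 4*1849) - 30061*(-1)/(22437*4489988) = (383 + 7396) - 1*(-30061/100741860756) = 7779 + 30061/100741860756 = 783670934850985/100741860756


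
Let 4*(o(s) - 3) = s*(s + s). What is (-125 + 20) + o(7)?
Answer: -155/2 ≈ -77.500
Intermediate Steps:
o(s) = 3 + s²/2 (o(s) = 3 + (s*(s + s))/4 = 3 + (s*(2*s))/4 = 3 + (2*s²)/4 = 3 + s²/2)
(-125 + 20) + o(7) = (-125 + 20) + (3 + (½)*7²) = -105 + (3 + (½)*49) = -105 + (3 + 49/2) = -105 + 55/2 = -155/2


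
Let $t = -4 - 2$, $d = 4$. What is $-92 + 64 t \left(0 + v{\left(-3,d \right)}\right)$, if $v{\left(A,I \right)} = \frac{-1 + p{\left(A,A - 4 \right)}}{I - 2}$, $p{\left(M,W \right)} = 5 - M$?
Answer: $-1436$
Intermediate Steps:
$t = -6$ ($t = -4 - 2 = -6$)
$v{\left(A,I \right)} = \frac{4 - A}{-2 + I}$ ($v{\left(A,I \right)} = \frac{-1 - \left(-5 + A\right)}{I - 2} = \frac{4 - A}{-2 + I}$)
$-92 + 64 t \left(0 + v{\left(-3,d \right)}\right) = -92 + 64 \left(- 6 \left(0 + \frac{4 - -3}{-2 + 4}\right)\right) = -92 + 64 \left(- 6 \left(0 + \frac{4 + 3}{2}\right)\right) = -92 + 64 \left(- 6 \left(0 + \frac{1}{2} \cdot 7\right)\right) = -92 + 64 \left(- 6 \left(0 + \frac{7}{2}\right)\right) = -92 + 64 \left(\left(-6\right) \frac{7}{2}\right) = -92 + 64 \left(-21\right) = -92 - 1344 = -1436$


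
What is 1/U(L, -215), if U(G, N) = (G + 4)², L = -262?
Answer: 1/66564 ≈ 1.5023e-5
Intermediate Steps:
U(G, N) = (4 + G)²
1/U(L, -215) = 1/((4 - 262)²) = 1/((-258)²) = 1/66564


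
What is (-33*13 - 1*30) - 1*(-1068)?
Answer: 609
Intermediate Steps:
(-33*13 - 1*30) - 1*(-1068) = (-429 - 30) + 1068 = -459 + 1068 = 609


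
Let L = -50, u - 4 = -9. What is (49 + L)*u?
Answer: 5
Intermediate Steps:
u = -5 (u = 4 - 9 = -5)
(49 + L)*u = (49 - 50)*(-5) = -1*(-5) = 5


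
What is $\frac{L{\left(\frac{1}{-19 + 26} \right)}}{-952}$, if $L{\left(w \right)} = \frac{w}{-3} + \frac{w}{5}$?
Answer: $\frac{1}{49980} \approx 2.0008 \cdot 10^{-5}$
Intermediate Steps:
$L{\left(w \right)} = - \frac{2 w}{15}$ ($L{\left(w \right)} = w \left(- \frac{1}{3}\right) + w \frac{1}{5} = - \frac{w}{3} + \frac{w}{5} = - \frac{2 w}{15}$)
$\frac{L{\left(\frac{1}{-19 + 26} \right)}}{-952} = \frac{\left(- \frac{2}{15}\right) \frac{1}{-19 + 26}}{-952} = - \frac{2}{15 \cdot 7} \left(- \frac{1}{952}\right) = \left(- \frac{2}{15}\right) \frac{1}{7} \left(- \frac{1}{952}\right) = \left(- \frac{2}{105}\right) \left(- \frac{1}{952}\right) = \frac{1}{49980}$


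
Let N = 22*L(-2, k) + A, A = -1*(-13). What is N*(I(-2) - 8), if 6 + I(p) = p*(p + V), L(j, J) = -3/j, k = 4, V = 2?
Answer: -644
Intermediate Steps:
A = 13
I(p) = -6 + p*(2 + p) (I(p) = -6 + p*(p + 2) = -6 + p*(2 + p))
N = 46 (N = 22*(-3/(-2)) + 13 = 22*(-3*(-1/2)) + 13 = 22*(3/2) + 13 = 33 + 13 = 46)
N*(I(-2) - 8) = 46*((-6 + (-2)**2 + 2*(-2)) - 8) = 46*((-6 + 4 - 4) - 8) = 46*(-6 - 8) = 46*(-14) = -644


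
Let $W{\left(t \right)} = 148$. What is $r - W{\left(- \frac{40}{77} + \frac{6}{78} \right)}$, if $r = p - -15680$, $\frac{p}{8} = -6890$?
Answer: $-39588$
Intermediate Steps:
$p = -55120$ ($p = 8 \left(-6890\right) = -55120$)
$r = -39440$ ($r = -55120 - -15680 = -55120 + 15680 = -39440$)
$r - W{\left(- \frac{40}{77} + \frac{6}{78} \right)} = -39440 - 148 = -39588$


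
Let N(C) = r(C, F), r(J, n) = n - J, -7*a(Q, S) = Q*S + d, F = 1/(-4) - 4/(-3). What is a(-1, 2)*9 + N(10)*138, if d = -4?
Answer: -17119/14 ≈ -1222.8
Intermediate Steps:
F = 13/12 (F = 1*(-1/4) - 4*(-1/3) = -1/4 + 4/3 = 13/12 ≈ 1.0833)
a(Q, S) = 4/7 - Q*S/7 (a(Q, S) = -(Q*S - 4)/7 = -(-4 + Q*S)/7 = 4/7 - Q*S/7)
N(C) = 13/12 - C
a(-1, 2)*9 + N(10)*138 = (4/7 - 1/7*(-1)*2)*9 + (13/12 - 1*10)*138 = (4/7 + 2/7)*9 + (13/12 - 10)*138 = (6/7)*9 - 107/12*138 = 54/7 - 2461/2 = -17119/14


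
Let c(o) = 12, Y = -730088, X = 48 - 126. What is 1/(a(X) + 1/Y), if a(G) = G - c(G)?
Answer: -730088/65707921 ≈ -0.011111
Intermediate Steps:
X = -78
a(G) = -12 + G (a(G) = G - 1*12 = G - 12 = -12 + G)
1/(a(X) + 1/Y) = 1/((-12 - 78) + 1/(-730088)) = 1/(-90 - 1/730088) = 1/(-65707921/730088) = -730088/65707921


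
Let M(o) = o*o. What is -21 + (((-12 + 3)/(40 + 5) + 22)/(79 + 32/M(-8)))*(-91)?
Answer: -36533/795 ≈ -45.953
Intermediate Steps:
M(o) = o²
-21 + (((-12 + 3)/(40 + 5) + 22)/(79 + 32/M(-8)))*(-91) = -21 + (((-12 + 3)/(40 + 5) + 22)/(79 + 32/((-8)²)))*(-91) = -21 + ((-9/45 + 22)/(79 + 32/64))*(-91) = -21 + ((-9*1/45 + 22)/(79 + 32*(1/64)))*(-91) = -21 + ((-⅕ + 22)/(79 + ½))*(-91) = -21 + (109/(5*(159/2)))*(-91) = -21 + ((109/5)*(2/159))*(-91) = -21 + (218/795)*(-91) = -21 - 19838/795 = -36533/795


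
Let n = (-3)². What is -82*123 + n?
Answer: -10077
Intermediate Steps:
n = 9
-82*123 + n = -82*123 + 9 = -10086 + 9 = -10077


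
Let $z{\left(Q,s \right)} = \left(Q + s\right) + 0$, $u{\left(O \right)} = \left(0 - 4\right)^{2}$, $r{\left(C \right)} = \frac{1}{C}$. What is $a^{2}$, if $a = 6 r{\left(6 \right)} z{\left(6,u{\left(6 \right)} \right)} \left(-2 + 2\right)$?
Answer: $0$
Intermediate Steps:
$u{\left(O \right)} = 16$ ($u{\left(O \right)} = \left(-4\right)^{2} = 16$)
$z{\left(Q,s \right)} = Q + s$
$a = 0$ ($a = \frac{6}{6} \left(6 + 16\right) \left(-2 + 2\right) = 6 \cdot \frac{1}{6} \cdot 22 \cdot 0 = 1 \cdot 22 \cdot 0 = 22 \cdot 0 = 0$)
$a^{2} = 0^{2} = 0$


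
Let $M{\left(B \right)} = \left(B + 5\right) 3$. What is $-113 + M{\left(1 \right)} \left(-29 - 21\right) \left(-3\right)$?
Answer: $2587$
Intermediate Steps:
$M{\left(B \right)} = 15 + 3 B$ ($M{\left(B \right)} = \left(5 + B\right) 3 = 15 + 3 B$)
$-113 + M{\left(1 \right)} \left(-29 - 21\right) \left(-3\right) = -113 + \left(15 + 3 \cdot 1\right) \left(-29 - 21\right) \left(-3\right) = -113 + \left(15 + 3\right) \left(-29 - 21\right) \left(-3\right) = -113 + 18 \left(\left(-50\right) \left(-3\right)\right) = -113 + 18 \cdot 150 = -113 + 2700 = 2587$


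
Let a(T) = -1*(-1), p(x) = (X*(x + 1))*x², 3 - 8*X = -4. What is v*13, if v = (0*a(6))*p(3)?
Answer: 0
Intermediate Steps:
X = 7/8 (X = 3/8 - ⅛*(-4) = 3/8 + ½ = 7/8 ≈ 0.87500)
p(x) = x²*(7/8 + 7*x/8) (p(x) = (7*(x + 1)/8)*x² = (7*(1 + x)/8)*x² = (7/8 + 7*x/8)*x² = x²*(7/8 + 7*x/8))
a(T) = 1
v = 0 (v = (0*1)*((7/8)*3²*(1 + 3)) = 0*((7/8)*9*4) = 0*(63/2) = 0)
v*13 = 0*13 = 0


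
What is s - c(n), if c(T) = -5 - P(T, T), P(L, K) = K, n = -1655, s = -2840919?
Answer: -2842569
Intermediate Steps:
c(T) = -5 - T
s - c(n) = -2840919 - (-5 - 1*(-1655)) = -2840919 - (-5 + 1655) = -2840919 - 1*1650 = -2840919 - 1650 = -2842569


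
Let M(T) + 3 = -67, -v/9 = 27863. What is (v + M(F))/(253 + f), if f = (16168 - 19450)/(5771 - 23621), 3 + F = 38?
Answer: -746240075/753222 ≈ -990.73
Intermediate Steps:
F = 35 (F = -3 + 38 = 35)
v = -250767 (v = -9*27863 = -250767)
M(T) = -70 (M(T) = -3 - 67 = -70)
f = 547/2975 (f = -3282/(-17850) = -3282*(-1/17850) = 547/2975 ≈ 0.18387)
(v + M(F))/(253 + f) = (-250767 - 70)/(253 + 547/2975) = -250837/753222/2975 = -250837*2975/753222 = -746240075/753222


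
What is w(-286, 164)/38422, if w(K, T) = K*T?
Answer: -23452/19211 ≈ -1.2208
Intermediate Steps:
w(-286, 164)/38422 = -286*164/38422 = -46904*1/38422 = -23452/19211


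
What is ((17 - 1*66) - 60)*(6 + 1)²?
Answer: -5341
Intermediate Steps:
((17 - 1*66) - 60)*(6 + 1)² = ((17 - 66) - 60)*7² = (-49 - 60)*49 = -109*49 = -5341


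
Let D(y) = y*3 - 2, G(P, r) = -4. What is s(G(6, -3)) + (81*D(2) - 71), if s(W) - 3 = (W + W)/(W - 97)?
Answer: 25864/101 ≈ 256.08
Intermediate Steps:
D(y) = -2 + 3*y (D(y) = 3*y - 2 = -2 + 3*y)
s(W) = 3 + 2*W/(-97 + W) (s(W) = 3 + (W + W)/(W - 97) = 3 + (2*W)/(-97 + W) = 3 + 2*W/(-97 + W))
s(G(6, -3)) + (81*D(2) - 71) = (-291 + 5*(-4))/(-97 - 4) + (81*(-2 + 3*2) - 71) = (-291 - 20)/(-101) + (81*(-2 + 6) - 71) = -1/101*(-311) + (81*4 - 71) = 311/101 + (324 - 71) = 311/101 + 253 = 25864/101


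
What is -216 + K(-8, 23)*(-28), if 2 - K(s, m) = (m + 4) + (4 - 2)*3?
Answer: 652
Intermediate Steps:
K(s, m) = -8 - m (K(s, m) = 2 - ((m + 4) + (4 - 2)*3) = 2 - ((4 + m) + 2*3) = 2 - ((4 + m) + 6) = 2 - (10 + m) = 2 + (-10 - m) = -8 - m)
-216 + K(-8, 23)*(-28) = -216 + (-8 - 1*23)*(-28) = -216 + (-8 - 23)*(-28) = -216 - 31*(-28) = -216 + 868 = 652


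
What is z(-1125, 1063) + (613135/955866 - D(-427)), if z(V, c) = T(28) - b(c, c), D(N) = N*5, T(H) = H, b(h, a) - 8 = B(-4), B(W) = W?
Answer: 2064327829/955866 ≈ 2159.6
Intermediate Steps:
b(h, a) = 4 (b(h, a) = 8 - 4 = 4)
D(N) = 5*N
z(V, c) = 24 (z(V, c) = 28 - 1*4 = 28 - 4 = 24)
z(-1125, 1063) + (613135/955866 - D(-427)) = 24 + (613135/955866 - 5*(-427)) = 24 + (613135*(1/955866) - 1*(-2135)) = 24 + (613135/955866 + 2135) = 24 + 2041387045/955866 = 2064327829/955866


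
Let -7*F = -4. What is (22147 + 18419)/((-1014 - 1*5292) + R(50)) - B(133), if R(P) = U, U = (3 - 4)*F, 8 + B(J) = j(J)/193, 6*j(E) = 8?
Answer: 19946845/12780267 ≈ 1.5608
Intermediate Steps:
F = 4/7 (F = -1/7*(-4) = 4/7 ≈ 0.57143)
j(E) = 4/3 (j(E) = (1/6)*8 = 4/3)
B(J) = -4628/579 (B(J) = -8 + (4/3)/193 = -8 + (4/3)*(1/193) = -8 + 4/579 = -4628/579)
U = -4/7 (U = (3 - 4)*(4/7) = -1*4/7 = -4/7 ≈ -0.57143)
R(P) = -4/7
(22147 + 18419)/((-1014 - 1*5292) + R(50)) - B(133) = (22147 + 18419)/((-1014 - 1*5292) - 4/7) - 1*(-4628/579) = 40566/((-1014 - 5292) - 4/7) + 4628/579 = 40566/(-6306 - 4/7) + 4628/579 = 40566/(-44146/7) + 4628/579 = 40566*(-7/44146) + 4628/579 = -141981/22073 + 4628/579 = 19946845/12780267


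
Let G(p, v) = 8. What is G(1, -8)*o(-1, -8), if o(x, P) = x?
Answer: -8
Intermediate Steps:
G(1, -8)*o(-1, -8) = 8*(-1) = -8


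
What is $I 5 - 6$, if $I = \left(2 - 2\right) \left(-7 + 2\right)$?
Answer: $-6$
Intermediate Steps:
$I = 0$ ($I = 0 \left(-5\right) = 0$)
$I 5 - 6 = 0 \cdot 5 - 6 = 0 - 6 = -6$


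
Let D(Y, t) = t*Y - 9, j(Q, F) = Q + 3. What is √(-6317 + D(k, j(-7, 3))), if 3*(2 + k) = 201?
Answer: I*√6586 ≈ 81.154*I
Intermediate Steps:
k = 65 (k = -2 + (⅓)*201 = -2 + 67 = 65)
j(Q, F) = 3 + Q
D(Y, t) = -9 + Y*t (D(Y, t) = Y*t - 9 = -9 + Y*t)
√(-6317 + D(k, j(-7, 3))) = √(-6317 + (-9 + 65*(3 - 7))) = √(-6317 + (-9 + 65*(-4))) = √(-6317 + (-9 - 260)) = √(-6317 - 269) = √(-6586) = I*√6586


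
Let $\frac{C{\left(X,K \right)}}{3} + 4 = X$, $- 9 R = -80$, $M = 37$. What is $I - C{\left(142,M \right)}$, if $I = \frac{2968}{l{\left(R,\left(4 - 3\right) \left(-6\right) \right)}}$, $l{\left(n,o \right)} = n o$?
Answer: $- \frac{9393}{20} \approx -469.65$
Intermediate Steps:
$R = \frac{80}{9}$ ($R = \left(- \frac{1}{9}\right) \left(-80\right) = \frac{80}{9} \approx 8.8889$)
$C{\left(X,K \right)} = -12 + 3 X$
$I = - \frac{1113}{20}$ ($I = \frac{2968}{\frac{80}{9} \left(4 - 3\right) \left(-6\right)} = \frac{2968}{\frac{80}{9} \cdot 1 \left(-6\right)} = \frac{2968}{\frac{80}{9} \left(-6\right)} = \frac{2968}{- \frac{160}{3}} = 2968 \left(- \frac{3}{160}\right) = - \frac{1113}{20} \approx -55.65$)
$I - C{\left(142,M \right)} = - \frac{1113}{20} - \left(-12 + 3 \cdot 142\right) = - \frac{1113}{20} - \left(-12 + 426\right) = - \frac{1113}{20} - 414 = - \frac{9393}{20}$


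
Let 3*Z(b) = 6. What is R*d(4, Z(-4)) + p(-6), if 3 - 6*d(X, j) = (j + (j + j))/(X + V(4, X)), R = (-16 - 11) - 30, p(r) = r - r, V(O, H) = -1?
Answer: -19/2 ≈ -9.5000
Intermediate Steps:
Z(b) = 2 (Z(b) = (⅓)*6 = 2)
p(r) = 0
R = -57 (R = -27 - 30 = -57)
d(X, j) = ½ - j/(2*(-1 + X)) (d(X, j) = ½ - (j + (j + j))/(6*(X - 1)) = ½ - (j + 2*j)/(6*(-1 + X)) = ½ - 3*j/(6*(-1 + X)) = ½ - j/(2*(-1 + X)))
R*d(4, Z(-4)) + p(-6) = -57*(-1 + 4 - 1*2)/(2*(-1 + 4)) + 0 = -57*(-1 + 4 - 2)/(2*3) + 0 = -57/(2*3) + 0 = -57*⅙ + 0 = -19/2 + 0 = -19/2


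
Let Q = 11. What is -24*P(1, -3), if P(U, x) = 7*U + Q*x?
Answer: 624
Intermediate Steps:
P(U, x) = 7*U + 11*x
-24*P(1, -3) = -24*(7*1 + 11*(-3)) = -24*(7 - 33) = -24*(-26) = 624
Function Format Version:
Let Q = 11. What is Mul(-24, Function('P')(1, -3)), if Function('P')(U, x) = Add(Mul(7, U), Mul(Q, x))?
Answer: 624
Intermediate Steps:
Function('P')(U, x) = Add(Mul(7, U), Mul(11, x))
Mul(-24, Function('P')(1, -3)) = Mul(-24, Add(Mul(7, 1), Mul(11, -3))) = Mul(-24, Add(7, -33)) = Mul(-24, -26) = 624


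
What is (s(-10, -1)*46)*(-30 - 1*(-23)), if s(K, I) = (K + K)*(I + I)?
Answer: -12880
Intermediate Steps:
s(K, I) = 4*I*K (s(K, I) = (2*K)*(2*I) = 4*I*K)
(s(-10, -1)*46)*(-30 - 1*(-23)) = ((4*(-1)*(-10))*46)*(-30 - 1*(-23)) = (40*46)*(-30 + 23) = 1840*(-7) = -12880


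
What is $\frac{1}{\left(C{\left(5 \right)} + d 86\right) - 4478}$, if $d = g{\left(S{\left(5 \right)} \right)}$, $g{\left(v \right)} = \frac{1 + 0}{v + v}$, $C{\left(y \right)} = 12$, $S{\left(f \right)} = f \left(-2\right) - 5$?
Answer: $- \frac{15}{67033} \approx -0.00022377$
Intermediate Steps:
$S{\left(f \right)} = -5 - 2 f$ ($S{\left(f \right)} = - 2 f - 5 = -5 - 2 f$)
$g{\left(v \right)} = \frac{1}{2 v}$ ($g{\left(v \right)} = 1 \frac{1}{2 v} = \frac{1}{2 v}$)
$d = - \frac{1}{30}$ ($d = \frac{1}{2 \left(-5 - 10\right)} = \frac{1}{2 \left(-15\right)} = \frac{1}{2} \left(- \frac{1}{15}\right) = - \frac{1}{30} \approx -0.033333$)
$\frac{1}{\left(C{\left(5 \right)} + d 86\right) - 4478} = \frac{1}{\left(12 - \frac{43}{15}\right) - 4478} = \frac{1}{\frac{137}{15} - 4478} = \frac{1}{- \frac{67033}{15}} = - \frac{15}{67033}$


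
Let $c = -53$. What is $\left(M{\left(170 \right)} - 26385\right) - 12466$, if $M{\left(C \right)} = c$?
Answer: $-38904$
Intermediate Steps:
$M{\left(C \right)} = -53$
$\left(M{\left(170 \right)} - 26385\right) - 12466 = \left(-53 - 26385\right) - 12466 = -26438 - 12466 = -38904$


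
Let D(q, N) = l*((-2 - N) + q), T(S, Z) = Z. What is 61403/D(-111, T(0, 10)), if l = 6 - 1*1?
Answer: -61403/615 ≈ -99.842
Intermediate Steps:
l = 5 (l = 6 - 1 = 5)
D(q, N) = -10 - 5*N + 5*q (D(q, N) = 5*((-2 - N) + q) = 5*(-2 + q - N) = -10 - 5*N + 5*q)
61403/D(-111, T(0, 10)) = 61403/(-10 - 5*10 + 5*(-111)) = 61403/(-10 - 50 - 555) = 61403/(-615) = 61403*(-1/615) = -61403/615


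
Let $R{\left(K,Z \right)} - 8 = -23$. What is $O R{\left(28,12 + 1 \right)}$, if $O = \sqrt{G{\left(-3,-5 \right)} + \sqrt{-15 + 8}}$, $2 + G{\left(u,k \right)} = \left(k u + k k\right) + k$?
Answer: $- 15 \sqrt{33 + i \sqrt{7}} \approx -86.238 - 3.4515 i$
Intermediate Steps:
$R{\left(K,Z \right)} = -15$ ($R{\left(K,Z \right)} = 8 - 23 = -15$)
$G{\left(u,k \right)} = -2 + k + k^{2} + k u$ ($G{\left(u,k \right)} = -2 + \left(\left(k u + k k\right) + k\right) = -2 + \left(\left(k u + k^{2}\right) + k\right) = -2 + \left(\left(k^{2} + k u\right) + k\right) = -2 + \left(k + k^{2} + k u\right) = -2 + k + k^{2} + k u$)
$O = \sqrt{33 + i \sqrt{7}}$ ($O = \sqrt{\left(-2 - 5 + \left(-5\right)^{2} - -15\right) + \sqrt{-15 + 8}} = \sqrt{\left(-2 - 5 + 25 + 15\right) + \sqrt{-7}} = \sqrt{33 + i \sqrt{7}} \approx 5.7492 + 0.2301 i$)
$O R{\left(28,12 + 1 \right)} = \sqrt{33 + i \sqrt{7}} \left(-15\right) = - 15 \sqrt{33 + i \sqrt{7}}$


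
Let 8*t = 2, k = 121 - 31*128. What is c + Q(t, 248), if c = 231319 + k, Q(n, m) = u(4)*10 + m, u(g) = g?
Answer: 227760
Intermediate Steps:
k = -3847 (k = 121 - 3968 = -3847)
t = 1/4 (t = (1/8)*2 = 1/4 ≈ 0.25000)
Q(n, m) = 40 + m (Q(n, m) = 4*10 + m = 40 + m)
c = 227472 (c = 231319 - 3847 = 227472)
c + Q(t, 248) = 227472 + (40 + 248) = 227472 + 288 = 227760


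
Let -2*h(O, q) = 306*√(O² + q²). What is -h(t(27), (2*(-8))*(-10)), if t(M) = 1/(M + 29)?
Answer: 153*√80281601/56 ≈ 24480.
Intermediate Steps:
t(M) = 1/(29 + M)
h(O, q) = -153*√(O² + q²)
-h(t(27), (2*(-8))*(-10)) = -(-153)*√((1/(29 + 27))² + ((2*(-8))*(-10))²) = -(-153)*√((1/56)² + (-16*(-10))²) = -(-153)*√((1/56)² + 160²) = -(-153)*√(1/3136 + 25600) = -(-153)*√(80281601/3136) = -(-153)*√80281601/56 = 153*√80281601/56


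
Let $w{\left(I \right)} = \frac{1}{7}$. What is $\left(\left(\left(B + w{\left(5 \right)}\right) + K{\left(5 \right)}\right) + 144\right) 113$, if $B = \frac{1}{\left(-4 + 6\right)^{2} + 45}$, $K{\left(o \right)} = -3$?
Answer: $\frac{781621}{49} \approx 15951.0$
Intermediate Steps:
$w{\left(I \right)} = \frac{1}{7}$
$B = \frac{1}{49}$ ($B = \frac{1}{2^{2} + 45} = \frac{1}{4 + 45} = \frac{1}{49} \approx 0.020408$)
$\left(\left(\left(B + w{\left(5 \right)}\right) + K{\left(5 \right)}\right) + 144\right) 113 = \left(\left(\left(\frac{1}{49} + \frac{1}{7}\right) - 3\right) + 144\right) 113 = \left(\left(\frac{8}{49} - 3\right) + 144\right) 113 = \left(- \frac{139}{49} + 144\right) 113 = \frac{6917}{49} \cdot 113 = \frac{781621}{49}$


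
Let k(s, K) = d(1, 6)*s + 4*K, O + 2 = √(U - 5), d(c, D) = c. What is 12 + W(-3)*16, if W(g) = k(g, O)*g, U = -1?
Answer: 540 - 192*I*√6 ≈ 540.0 - 470.3*I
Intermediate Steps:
O = -2 + I*√6 (O = -2 + √(-1 - 5) = -2 + √(-6) = -2 + I*√6 ≈ -2.0 + 2.4495*I)
k(s, K) = s + 4*K (k(s, K) = 1*s + 4*K = s + 4*K)
W(g) = g*(-8 + g + 4*I*√6) (W(g) = (g + 4*(-2 + I*√6))*g = (g + (-8 + 4*I*√6))*g = (-8 + g + 4*I*√6)*g = g*(-8 + g + 4*I*√6))
12 + W(-3)*16 = 12 - 3*(-8 - 3 + 4*I*√6)*16 = 12 - 3*(-11 + 4*I*√6)*16 = 12 + (33 - 12*I*√6)*16 = 12 + (528 - 192*I*√6) = 540 - 192*I*√6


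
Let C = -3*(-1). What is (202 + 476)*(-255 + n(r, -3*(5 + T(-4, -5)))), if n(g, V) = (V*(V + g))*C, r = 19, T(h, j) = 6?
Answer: 766818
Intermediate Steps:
C = 3
n(g, V) = 3*V*(V + g) (n(g, V) = (V*(V + g))*3 = 3*V*(V + g))
(202 + 476)*(-255 + n(r, -3*(5 + T(-4, -5)))) = (202 + 476)*(-255 + 3*(-3*(5 + 6))*(-3*(5 + 6) + 19)) = 678*(-255 + 3*(-3*11)*(-3*11 + 19)) = 678*(-255 + 3*(-33)*(-33 + 19)) = 678*(-255 + 3*(-33)*(-14)) = 678*(-255 + 1386) = 678*1131 = 766818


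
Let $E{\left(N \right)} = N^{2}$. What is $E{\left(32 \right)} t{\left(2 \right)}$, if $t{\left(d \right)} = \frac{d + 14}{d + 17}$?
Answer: $\frac{16384}{19} \approx 862.32$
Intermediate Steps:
$t{\left(d \right)} = \frac{14 + d}{17 + d}$
$E{\left(32 \right)} t{\left(2 \right)} = 32^{2} \frac{14 + 2}{17 + 2} = 1024 \cdot \frac{1}{19} \cdot 16 = 1024 \cdot \frac{16}{19} = \frac{16384}{19}$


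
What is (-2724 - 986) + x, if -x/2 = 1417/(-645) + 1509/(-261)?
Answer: -23032358/6235 ≈ -3694.0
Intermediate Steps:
x = 99492/6235 (x = -2*(1417/(-645) + 1509/(-261)) = -2*(1417*(-1/645) + 1509*(-1/261)) = -2*(-1417/645 - 503/87) = -2*(-49746/6235) = 99492/6235 ≈ 15.957)
(-2724 - 986) + x = (-2724 - 986) + 99492/6235 = -3710 + 99492/6235 = -23032358/6235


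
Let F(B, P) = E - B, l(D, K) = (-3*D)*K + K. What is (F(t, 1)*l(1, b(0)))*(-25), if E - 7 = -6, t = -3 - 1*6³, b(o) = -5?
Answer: -55000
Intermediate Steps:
l(D, K) = K - 3*D*K (l(D, K) = -3*D*K + K = K - 3*D*K)
t = -219 (t = -3 - 1*216 = -3 - 216 = -219)
E = 1 (E = 7 - 6 = 1)
F(B, P) = 1 - B
(F(t, 1)*l(1, b(0)))*(-25) = ((1 - 1*(-219))*(-5*(1 - 3*1)))*(-25) = ((1 + 219)*(-5*(1 - 3)))*(-25) = (220*(-5*(-2)))*(-25) = (220*10)*(-25) = 2200*(-25) = -55000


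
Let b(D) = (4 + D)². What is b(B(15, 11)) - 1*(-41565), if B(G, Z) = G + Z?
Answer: 42465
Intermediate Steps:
b(B(15, 11)) - 1*(-41565) = (4 + (15 + 11))² - 1*(-41565) = (4 + 26)² + 41565 = 30² + 41565 = 900 + 41565 = 42465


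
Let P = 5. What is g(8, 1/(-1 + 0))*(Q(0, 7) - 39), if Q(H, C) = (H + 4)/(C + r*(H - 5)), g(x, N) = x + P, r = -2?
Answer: -8567/17 ≈ -503.94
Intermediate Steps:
g(x, N) = 5 + x (g(x, N) = x + 5 = 5 + x)
Q(H, C) = (4 + H)/(10 + C - 2*H) (Q(H, C) = (H + 4)/(C - 2*(H - 5)) = (4 + H)/(C - 2*(-5 + H)) = (4 + H)/(C + (10 - 2*H)) = (4 + H)/(10 + C - 2*H))
g(8, 1/(-1 + 0))*(Q(0, 7) - 39) = (5 + 8)*((4 + 0)/(10 + 7 - 2*0) - 39) = 13*(4/(10 + 7 + 0) - 39) = 13*(4/17 - 39) = 13*(-659/17) = -8567/17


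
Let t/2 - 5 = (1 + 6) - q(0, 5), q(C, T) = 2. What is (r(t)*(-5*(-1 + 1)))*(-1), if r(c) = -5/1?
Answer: 0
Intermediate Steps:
t = 20 (t = 10 + 2*((1 + 6) - 1*2) = 10 + 2*(7 - 2) = 10 + 2*5 = 10 + 10 = 20)
r(c) = -5 (r(c) = -5*1 = -5)
(r(t)*(-5*(-1 + 1)))*(-1) = -(-25)*(-1 + 1)*(-1) = -(-25)*0*(-1) = -5*0*(-1) = 0*(-1) = 0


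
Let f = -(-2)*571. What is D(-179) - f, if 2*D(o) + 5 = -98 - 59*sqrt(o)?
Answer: -2387/2 - 59*I*sqrt(179)/2 ≈ -1193.5 - 394.68*I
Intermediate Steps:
D(o) = -103/2 - 59*sqrt(o)/2 (D(o) = -5/2 + (-98 - 59*sqrt(o))/2 = -5/2 + (-49 - 59*sqrt(o)/2) = -103/2 - 59*sqrt(o)/2)
f = 1142 (f = -2*(-571) = 1142)
D(-179) - f = (-103/2 - 59*I*sqrt(179)/2) - 1*1142 = (-103/2 - 59*I*sqrt(179)/2) - 1142 = -2387/2 - 59*I*sqrt(179)/2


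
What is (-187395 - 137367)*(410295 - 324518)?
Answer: -27857110074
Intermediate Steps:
(-187395 - 137367)*(410295 - 324518) = -324762*85777 = -27857110074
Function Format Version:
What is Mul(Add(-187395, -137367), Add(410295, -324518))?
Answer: -27857110074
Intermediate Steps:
Mul(Add(-187395, -137367), Add(410295, -324518)) = Mul(-324762, 85777) = -27857110074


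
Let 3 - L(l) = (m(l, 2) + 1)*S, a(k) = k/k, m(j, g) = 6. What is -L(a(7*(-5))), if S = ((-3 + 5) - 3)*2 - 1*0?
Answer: -17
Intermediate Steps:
a(k) = 1
S = -2 (S = (2 - 3)*2 + 0 = -1*2 + 0 = -2 + 0 = -2)
L(l) = 17 (L(l) = 3 - (6 + 1)*(-2) = 3 - 7*(-2) = 3 - 1*(-14) = 3 + 14 = 17)
-L(a(7*(-5))) = -1*17 = -17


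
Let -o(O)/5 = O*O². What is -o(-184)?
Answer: -31147520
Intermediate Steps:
o(O) = -5*O³ (o(O) = -5*O*O² = -5*O³)
-o(-184) = -(-5)*(-184)³ = -(-5)*(-6229504) = -1*31147520 = -31147520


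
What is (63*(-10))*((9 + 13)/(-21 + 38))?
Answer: -13860/17 ≈ -815.29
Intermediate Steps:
(63*(-10))*((9 + 13)/(-21 + 38)) = -13860/17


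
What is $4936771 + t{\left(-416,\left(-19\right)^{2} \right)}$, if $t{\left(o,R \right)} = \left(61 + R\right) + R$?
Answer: $4937554$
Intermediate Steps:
$t{\left(o,R \right)} = 61 + 2 R$
$4936771 + t{\left(-416,\left(-19\right)^{2} \right)} = 4936771 + \left(61 + 2 \left(-19\right)^{2}\right) = 4936771 + \left(61 + 2 \cdot 361\right) = 4936771 + \left(61 + 722\right) = 4936771 + 783 = 4937554$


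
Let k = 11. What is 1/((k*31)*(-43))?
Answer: -1/14663 ≈ -6.8199e-5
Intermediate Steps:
1/((k*31)*(-43)) = 1/((11*31)*(-43)) = 1/(341*(-43)) = 1/(-14663) = -1/14663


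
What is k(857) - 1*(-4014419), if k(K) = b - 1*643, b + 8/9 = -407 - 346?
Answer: 36117199/9 ≈ 4.0130e+6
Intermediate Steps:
b = -6785/9 (b = -8/9 + (-407 - 346) = -8/9 - 753 = -6785/9 ≈ -753.89)
k(K) = -12572/9 (k(K) = -6785/9 - 1*643 = -6785/9 - 643 = -12572/9)
k(857) - 1*(-4014419) = -12572/9 - 1*(-4014419) = -12572/9 + 4014419 = 36117199/9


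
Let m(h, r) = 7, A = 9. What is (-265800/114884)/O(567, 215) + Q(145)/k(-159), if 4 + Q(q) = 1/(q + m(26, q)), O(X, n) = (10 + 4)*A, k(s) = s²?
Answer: -14308047329/772565719464 ≈ -0.018520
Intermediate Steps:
O(X, n) = 126 (O(X, n) = (10 + 4)*9 = 14*9 = 126)
Q(q) = -4 + 1/(7 + q) (Q(q) = -4 + 1/(q + 7) = -4 + 1/(7 + q))
(-265800/114884)/O(567, 215) + Q(145)/k(-159) = -265800/114884/126 + ((-27 - 4*145)/(7 + 145))/((-159)²) = -265800*1/114884*(1/126) + ((-27 - 580)/152)/25281 = -66450/28721*1/126 + ((1/152)*(-607))*(1/25281) = -11075/603141 - 607/152*1/25281 = -11075/603141 - 607/3842712 = -14308047329/772565719464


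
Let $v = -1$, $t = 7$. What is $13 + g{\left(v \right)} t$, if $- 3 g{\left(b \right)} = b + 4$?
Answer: $6$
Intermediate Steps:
$g{\left(b \right)} = - \frac{4}{3} - \frac{b}{3}$ ($g{\left(b \right)} = - \frac{b + 4}{3} = - \frac{4 + b}{3} = - \frac{4}{3} - \frac{b}{3}$)
$13 + g{\left(v \right)} t = 13 + \left(- \frac{4}{3} - - \frac{1}{3}\right) 7 = 13 + \left(- \frac{4}{3} + \frac{1}{3}\right) 7 = 13 - 7 = 6$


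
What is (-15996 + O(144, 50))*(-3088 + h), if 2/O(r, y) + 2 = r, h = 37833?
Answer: -39460417675/71 ≈ -5.5578e+8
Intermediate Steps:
O(r, y) = 2/(-2 + r)
(-15996 + O(144, 50))*(-3088 + h) = (-15996 + 2/(-2 + 144))*(-3088 + 37833) = (-15996 + 2/142)*34745 = (-15996 + 2*(1/142))*34745 = (-15996 + 1/71)*34745 = -1135715/71*34745 = -39460417675/71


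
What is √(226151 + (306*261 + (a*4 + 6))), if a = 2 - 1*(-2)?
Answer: √306039 ≈ 553.21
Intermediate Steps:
a = 4 (a = 2 + 2 = 4)
√(226151 + (306*261 + (a*4 + 6))) = √(226151 + (306*261 + (4*4 + 6))) = √(226151 + (79866 + (16 + 6))) = √(226151 + (79866 + 22)) = √(226151 + 79888) = √306039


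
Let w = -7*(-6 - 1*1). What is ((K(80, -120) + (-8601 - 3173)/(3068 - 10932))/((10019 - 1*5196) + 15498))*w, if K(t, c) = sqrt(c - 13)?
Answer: 41209/11414596 + 7*I*sqrt(133)/2903 ≈ 0.0036102 + 0.027808*I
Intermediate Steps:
K(t, c) = sqrt(-13 + c)
w = 49 (w = -7*(-6 - 1) = -7*(-7) = 49)
((K(80, -120) + (-8601 - 3173)/(3068 - 10932))/((10019 - 1*5196) + 15498))*w = ((sqrt(-13 - 120) + (-8601 - 3173)/(3068 - 10932))/((10019 - 1*5196) + 15498))*49 = ((sqrt(-133) - 11774/(-7864))/((10019 - 5196) + 15498))*49 = ((I*sqrt(133) - 11774*(-1/7864))/(4823 + 15498))*49 = ((I*sqrt(133) + 5887/3932)/20321)*49 = ((5887/3932 + I*sqrt(133))*(1/20321))*49 = (841/11414596 + I*sqrt(133)/20321)*49 = 41209/11414596 + 7*I*sqrt(133)/2903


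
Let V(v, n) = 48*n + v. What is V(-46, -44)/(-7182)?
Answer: 1079/3591 ≈ 0.30047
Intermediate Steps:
V(v, n) = v + 48*n
V(-46, -44)/(-7182) = (-46 + 48*(-44))/(-7182) = (-46 - 2112)*(-1/7182) = -2158*(-1/7182) = 1079/3591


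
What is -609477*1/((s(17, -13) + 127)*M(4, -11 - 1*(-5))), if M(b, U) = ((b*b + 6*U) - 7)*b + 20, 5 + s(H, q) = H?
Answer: 55407/1112 ≈ 49.826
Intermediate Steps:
s(H, q) = -5 + H
M(b, U) = 20 + b*(-7 + b**2 + 6*U) (M(b, U) = ((b**2 + 6*U) - 7)*b + 20 = (-7 + b**2 + 6*U)*b + 20 = b*(-7 + b**2 + 6*U) + 20 = 20 + b*(-7 + b**2 + 6*U))
-609477*1/((s(17, -13) + 127)*M(4, -11 - 1*(-5))) = -609477*1/(((-5 + 17) + 127)*(20 + 4**3 - 7*4 + 6*(-11 - 1*(-5))*4)) = -609477*1/((12 + 127)*(20 + 64 - 28 + 6*(-11 + 5)*4)) = -609477*1/(139*(20 + 64 - 28 + 6*(-6)*4)) = -609477*1/(139*(20 + 64 - 28 - 144)) = -609477/((-88*139)) = -609477/(-12232) = -609477*(-1/12232) = 55407/1112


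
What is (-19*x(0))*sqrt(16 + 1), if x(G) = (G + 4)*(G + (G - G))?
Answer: 0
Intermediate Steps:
x(G) = G*(4 + G) (x(G) = (4 + G)*(G + 0) = (4 + G)*G = G*(4 + G))
(-19*x(0))*sqrt(16 + 1) = (-0*(4 + 0))*sqrt(16 + 1) = (-0*4)*sqrt(17) = (-19*0)*sqrt(17) = 0*sqrt(17) = 0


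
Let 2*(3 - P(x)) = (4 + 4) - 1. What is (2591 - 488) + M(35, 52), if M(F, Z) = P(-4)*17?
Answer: 4189/2 ≈ 2094.5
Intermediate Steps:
P(x) = -1/2 (P(x) = 3 - ((4 + 4) - 1)/2 = 3 - (8 - 1)/2 = 3 - 1/2*7 = 3 - 7/2 = -1/2)
M(F, Z) = -17/2 (M(F, Z) = -1/2*17 = -17/2)
(2591 - 488) + M(35, 52) = (2591 - 488) - 17/2 = 2103 - 17/2 = 4189/2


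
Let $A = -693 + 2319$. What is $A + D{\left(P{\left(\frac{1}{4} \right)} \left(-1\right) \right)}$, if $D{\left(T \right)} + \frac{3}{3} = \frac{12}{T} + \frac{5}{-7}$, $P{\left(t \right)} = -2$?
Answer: $\frac{11412}{7} \approx 1630.3$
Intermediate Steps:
$D{\left(T \right)} = - \frac{12}{7} + \frac{12}{T}$ ($D{\left(T \right)} = -1 + \left(\frac{12}{T} + \frac{5}{-7}\right) = -1 + \left(\frac{12}{T} + 5 \left(- \frac{1}{7}\right)\right) = -1 - \left(\frac{5}{7} - \frac{12}{T}\right) = - \frac{12}{7} + \frac{12}{T}$)
$A = 1626$
$A + D{\left(P{\left(\frac{1}{4} \right)} \left(-1\right) \right)} = 1626 - \left(\frac{12}{7} - \frac{12}{\left(-2\right) \left(-1\right)}\right) = 1626 - \left(\frac{12}{7} - \frac{12}{2}\right) = 1626 + \left(- \frac{12}{7} + 12 \cdot \frac{1}{2}\right) = 1626 + \left(- \frac{12}{7} + 6\right) = 1626 + \frac{30}{7} = \frac{11412}{7}$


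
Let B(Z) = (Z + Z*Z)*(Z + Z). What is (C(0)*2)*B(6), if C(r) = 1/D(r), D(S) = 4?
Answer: 252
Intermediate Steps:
C(r) = ¼ (C(r) = 1/4 = ¼)
B(Z) = 2*Z*(Z + Z²) (B(Z) = (Z + Z²)*(2*Z) = 2*Z*(Z + Z²))
(C(0)*2)*B(6) = ((¼)*2)*(2*6²*(1 + 6)) = (2*36*7)/2 = (½)*504 = 252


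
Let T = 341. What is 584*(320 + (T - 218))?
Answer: 258712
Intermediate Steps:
584*(320 + (T - 218)) = 584*(320 + (341 - 218)) = 584*(320 + 123) = 584*443 = 258712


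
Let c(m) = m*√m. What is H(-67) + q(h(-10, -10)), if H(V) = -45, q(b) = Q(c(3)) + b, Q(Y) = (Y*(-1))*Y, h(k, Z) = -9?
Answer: -81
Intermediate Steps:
c(m) = m^(3/2)
Q(Y) = -Y² (Q(Y) = (-Y)*Y = -Y²)
q(b) = -27 + b (q(b) = -(3^(3/2))² + b = -(3*√3)² + b = -1*27 + b = -27 + b)
H(-67) + q(h(-10, -10)) = -45 + (-27 - 9) = -45 - 36 = -81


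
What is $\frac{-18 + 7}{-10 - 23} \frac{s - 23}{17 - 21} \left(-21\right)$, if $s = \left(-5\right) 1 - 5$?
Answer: $- \frac{231}{4} \approx -57.75$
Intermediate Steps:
$s = -10$ ($s = -5 - 5 = -10$)
$\frac{-18 + 7}{-10 - 23} \frac{s - 23}{17 - 21} \left(-21\right) = \frac{-18 + 7}{-10 - 23} \frac{-10 - 23}{17 - 21} \left(-21\right) = - \frac{11}{-33} \left(- \frac{33}{-4}\right) \left(-21\right) = \left(-11\right) \left(- \frac{1}{33}\right) \left(\left(-33\right) \left(- \frac{1}{4}\right)\right) \left(-21\right) = \frac{1}{3} \cdot \frac{33}{4} \left(-21\right) = \frac{11}{4} \left(-21\right) = - \frac{231}{4}$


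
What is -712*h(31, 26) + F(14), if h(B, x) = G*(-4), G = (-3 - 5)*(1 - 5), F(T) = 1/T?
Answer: 1275905/14 ≈ 91136.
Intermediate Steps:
G = 32 (G = -8*(-4) = 32)
h(B, x) = -128 (h(B, x) = 32*(-4) = -128)
-712*h(31, 26) + F(14) = -712*(-128) + 1/14 = 91136 + 1/14 = 1275905/14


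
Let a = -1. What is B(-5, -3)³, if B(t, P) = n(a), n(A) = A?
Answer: -1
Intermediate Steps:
B(t, P) = -1
B(-5, -3)³ = (-1)³ = -1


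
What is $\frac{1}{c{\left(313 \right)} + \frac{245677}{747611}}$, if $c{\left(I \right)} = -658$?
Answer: $- \frac{747611}{491682361} \approx -0.0015205$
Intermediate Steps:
$\frac{1}{c{\left(313 \right)} + \frac{245677}{747611}} = \frac{1}{-658 + \frac{245677}{747611}} = \frac{1}{- \frac{491682361}{747611}} = - \frac{747611}{491682361}$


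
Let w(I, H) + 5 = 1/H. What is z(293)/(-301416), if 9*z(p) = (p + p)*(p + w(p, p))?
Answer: -84385/1356372 ≈ -0.062214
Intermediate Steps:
w(I, H) = -5 + 1/H
z(p) = 2*p*(-5 + p + 1/p)/9 (z(p) = ((p + p)*(p + (-5 + 1/p)))/9 = ((2*p)*(-5 + p + 1/p))/9 = (2*p*(-5 + p + 1/p))/9 = 2*p*(-5 + p + 1/p)/9)
z(293)/(-301416) = (2/9 + (2/9)*293*(-5 + 293))/(-301416) = (2/9 + (2/9)*293*288)*(-1/301416) = (2/9 + 18752)*(-1/301416) = (168770/9)*(-1/301416) = -84385/1356372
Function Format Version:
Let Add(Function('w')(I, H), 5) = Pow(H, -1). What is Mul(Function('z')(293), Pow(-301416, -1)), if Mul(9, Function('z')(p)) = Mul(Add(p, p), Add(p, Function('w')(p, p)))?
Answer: Rational(-84385, 1356372) ≈ -0.062214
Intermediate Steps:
Function('w')(I, H) = Add(-5, Pow(H, -1))
Function('z')(p) = Mul(Rational(2, 9), p, Add(-5, p, Pow(p, -1))) (Function('z')(p) = Mul(Rational(1, 9), Mul(Add(p, p), Add(p, Add(-5, Pow(p, -1))))) = Mul(Rational(1, 9), Mul(Mul(2, p), Add(-5, p, Pow(p, -1)))) = Mul(Rational(1, 9), Mul(2, p, Add(-5, p, Pow(p, -1)))) = Mul(Rational(2, 9), p, Add(-5, p, Pow(p, -1))))
Mul(Function('z')(293), Pow(-301416, -1)) = Mul(Add(Rational(2, 9), Mul(Rational(2, 9), 293, Add(-5, 293))), Pow(-301416, -1)) = Mul(Add(Rational(2, 9), Mul(Rational(2, 9), 293, 288)), Rational(-1, 301416)) = Mul(Add(Rational(2, 9), 18752), Rational(-1, 301416)) = Mul(Rational(168770, 9), Rational(-1, 301416)) = Rational(-84385, 1356372)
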